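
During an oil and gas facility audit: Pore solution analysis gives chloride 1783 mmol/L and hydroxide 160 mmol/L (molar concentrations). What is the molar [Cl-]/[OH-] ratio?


Threshold parameter = [Cl-] / [OH-] (molar basis; both in mmol/L, so units cancel)
Ratio = 1783 / 160 = 11.14

11.14


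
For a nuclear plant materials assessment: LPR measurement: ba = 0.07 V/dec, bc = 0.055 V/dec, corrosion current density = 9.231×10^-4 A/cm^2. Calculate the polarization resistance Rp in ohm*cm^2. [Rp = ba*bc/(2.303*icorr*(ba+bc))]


Apply the Stern-Geary equation: Rp = ba*bc / (2.303*icorr*(ba+bc))
ba*bc = 0.07*0.055 = 0.00385
ba+bc = 0.125; 2.303*icorr*(ba+bc) = 2.303*9.231×10^-4*0.125 = 2.6573741×10^-4
Rp = 0.00385 / 2.6573741×10^-4 = 14.49 ohm*cm^2

14.49 ohm*cm^2


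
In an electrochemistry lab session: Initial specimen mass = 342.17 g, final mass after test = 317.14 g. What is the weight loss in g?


Weight loss = initial − final
WL = 342.17 − 317.14 = 25.03 g

25.03 g


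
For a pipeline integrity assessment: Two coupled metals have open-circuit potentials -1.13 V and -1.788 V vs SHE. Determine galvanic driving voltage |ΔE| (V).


Driving voltage is the absolute potential difference.
|ΔE| = |-1.13 − (-1.788)| = 0.658 V

0.658 V


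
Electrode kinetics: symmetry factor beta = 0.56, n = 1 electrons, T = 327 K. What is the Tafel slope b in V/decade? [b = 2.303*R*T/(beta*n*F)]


Apply the Tafel slope relation: b = 2.303*R*T/(beta*n*F)
Numerator: 2.303 * 8.314 * 327 = 6261.12
Denominator: 0.56 * 1 * 96485 = 54031.6
b = 6261.12 / 54031.6 = 0.1159 V/decade

0.1159 V/decade


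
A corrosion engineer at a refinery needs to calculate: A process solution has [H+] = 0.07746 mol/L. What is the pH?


pH = −log10[H+]
pH = −log10(0.07746) = 1.11

1.11


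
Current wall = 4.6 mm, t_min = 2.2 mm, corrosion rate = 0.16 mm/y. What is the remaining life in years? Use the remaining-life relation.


Apply the remaining-life relation: RL = (t_current − t_min) / CR
RL = (4.6 − 2.2) / 0.16 = 2.4 / 0.16 = 15.0 years

15.0 years


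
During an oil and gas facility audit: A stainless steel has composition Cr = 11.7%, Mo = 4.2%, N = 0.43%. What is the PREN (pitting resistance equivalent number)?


Apply the PREN formula: PREN = Cr + 3.3*Mo + 16*N
PREN = 11.7 + 3.3*4.2 + 16*0.43
PREN = 11.7 + 13.86 + 6.88 = 32.44

32.44


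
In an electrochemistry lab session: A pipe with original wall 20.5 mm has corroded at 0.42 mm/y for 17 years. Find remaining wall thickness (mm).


Remaining wall = original − CR × time
t = 20.5 − 0.42*17 = 20.5 − 7.14 = 13.36 mm

13.36 mm


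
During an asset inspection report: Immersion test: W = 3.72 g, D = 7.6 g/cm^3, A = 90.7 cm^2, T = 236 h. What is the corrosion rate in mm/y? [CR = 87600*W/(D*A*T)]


Apply the mm/y weight-loss relation: CR = 87600 * W / (D * A * T)
Numerator: 87600 * 3.72 = 325872.0
Denominator: 7.6 * 90.7 * 236 = 162679.52
CR = 325872.0 / 162679.52 = 2.0032 mm/y

2.0032 mm/y


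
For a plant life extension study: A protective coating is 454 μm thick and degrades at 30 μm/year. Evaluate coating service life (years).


Service life = thickness / degradation rate
Life = 454 / 30 = 15.1 years

15.1 years


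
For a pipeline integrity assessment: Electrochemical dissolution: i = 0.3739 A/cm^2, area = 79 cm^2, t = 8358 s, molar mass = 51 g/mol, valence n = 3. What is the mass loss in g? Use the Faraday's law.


Apply Faraday's law: m = i*A*t*M / (n*F)
Total charge passed Q = i*A*t = 0.3739*79*8358 = 246879.4398 C
m = Q*M/(n*F) = 246879.4398*51/(3*96485) = 43.4985 g

43.4985 g


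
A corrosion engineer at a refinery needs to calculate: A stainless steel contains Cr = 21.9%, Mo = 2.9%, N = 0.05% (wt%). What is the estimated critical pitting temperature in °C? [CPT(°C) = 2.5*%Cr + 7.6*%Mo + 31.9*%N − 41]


Apply the ASTM G48 empirical CPT estimate: CPT(°C) = 2.5*%Cr + 7.6*%Mo + 31.9*%N − 41
2.5*21.9 = 54.75; 7.6*2.9 = 22.04; 31.9*0.05 = 1.595
CPT = 54.75 + 22.04 + 1.595 − 41 = 37.385 °C
Rounded to 0.1 °C: CPT ≈ 37.4 °C

37.4 °C


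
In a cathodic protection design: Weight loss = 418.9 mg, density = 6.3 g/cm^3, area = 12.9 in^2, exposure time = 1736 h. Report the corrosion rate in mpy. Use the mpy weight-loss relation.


Apply the mpy weight-loss relation: CR = 534 * W / (D * A * T)
Numerator: 534 * 418.9 = 223692.6
Denominator: 6.3 * 12.9 * 1736 = 141084.72
CR = 223692.6 / 141084.72 = 1.586 mpy

1.586 mpy


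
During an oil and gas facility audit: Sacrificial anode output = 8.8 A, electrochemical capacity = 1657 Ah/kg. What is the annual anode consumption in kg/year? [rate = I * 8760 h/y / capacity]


Annual consumption = current * hours per year / capacity
Rate = 8.8 * 8760 / 1657 = 46.5 kg/year

46.5 kg/year


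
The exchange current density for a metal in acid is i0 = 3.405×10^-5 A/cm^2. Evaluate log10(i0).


i0 = 3.405×10^-5 A/cm^2
log10(i0) = -4.468

-4.468


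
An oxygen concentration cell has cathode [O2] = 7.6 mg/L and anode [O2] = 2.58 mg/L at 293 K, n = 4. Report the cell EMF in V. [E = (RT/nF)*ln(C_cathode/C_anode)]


Apply the Nernst concentration-cell relation: E = (RT/nF)*ln(C_cathode/C_anode)
RT/nF = 8.314*293/(4*96485) = 0.00631187 V
ln(7.6/2.58) = 1.08036
E = 0.00631187 * 1.08036 = 0.00682 V

0.00682 V


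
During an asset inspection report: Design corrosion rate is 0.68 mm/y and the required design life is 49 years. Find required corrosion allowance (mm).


Corrosion allowance = CR × design life
CA = 0.68 * 49 = 33.32 mm

33.32 mm


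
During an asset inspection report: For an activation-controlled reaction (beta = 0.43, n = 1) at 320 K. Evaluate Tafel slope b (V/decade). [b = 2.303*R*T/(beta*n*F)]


Apply the Tafel slope relation: b = 2.303*R*T/(beta*n*F)
Numerator: 2.303 * 8.314 * 320 = 6127.09
Denominator: 0.43 * 1 * 96485 = 41488.55
b = 6127.09 / 41488.55 = 0.1477 V/decade

0.1477 V/decade


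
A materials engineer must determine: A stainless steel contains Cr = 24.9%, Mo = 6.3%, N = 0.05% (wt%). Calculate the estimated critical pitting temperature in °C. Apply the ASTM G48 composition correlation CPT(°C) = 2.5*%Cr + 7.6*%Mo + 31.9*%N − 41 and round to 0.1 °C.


Apply the ASTM G48 empirical CPT estimate: CPT(°C) = 2.5*%Cr + 7.6*%Mo + 31.9*%N − 41
2.5*24.9 = 62.25; 7.6*6.3 = 47.88; 31.9*0.05 = 1.595
CPT = 62.25 + 47.88 + 1.595 − 41 = 70.725 °C
Rounded to 0.1 °C: CPT ≈ 70.7 °C

70.7 °C


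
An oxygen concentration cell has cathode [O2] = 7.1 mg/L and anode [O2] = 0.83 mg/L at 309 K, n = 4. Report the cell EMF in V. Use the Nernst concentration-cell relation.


Apply the Nernst concentration-cell relation: E = (RT/nF)*ln(C_cathode/C_anode)
RT/nF = 8.314*309/(4*96485) = 0.00665654 V
ln(7.1/0.83) = 2.14642
E = 0.00665654 * 2.14642 = 0.01429 V

0.01429 V


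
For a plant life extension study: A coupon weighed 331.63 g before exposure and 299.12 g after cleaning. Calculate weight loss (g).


Weight loss = initial − final
WL = 331.63 − 299.12 = 32.51 g

32.51 g


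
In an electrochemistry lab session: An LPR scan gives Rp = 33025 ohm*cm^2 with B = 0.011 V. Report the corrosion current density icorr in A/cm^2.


Apply the Stern-Geary relation: icorr = B / Rp
icorr = 0.011 / 33025 = 3.331×10^-7 A/cm^2

3.331×10^-7 A/cm^2


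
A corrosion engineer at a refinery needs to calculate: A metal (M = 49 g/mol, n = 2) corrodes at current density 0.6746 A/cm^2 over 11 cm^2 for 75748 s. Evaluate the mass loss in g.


Apply Faraday's law: m = i*A*t*M / (n*F)
Total charge passed Q = i*A*t = 0.6746*11*75748 = 562095.6088 C
m = Q*M/(n*F) = 562095.6088*49/(2*96485) = 142.7304 g

142.7304 g


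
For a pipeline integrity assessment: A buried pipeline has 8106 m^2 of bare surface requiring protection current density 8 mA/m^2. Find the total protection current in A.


I = area * current density, then convert mA → A (÷1000)
I = 8106 * 8 / 1000 = 64.85 A

64.85 A


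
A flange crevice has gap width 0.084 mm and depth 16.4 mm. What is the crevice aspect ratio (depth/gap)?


Aspect ratio = depth / gap
Ratio = 16.4 / 0.084 = 195.2

195.2


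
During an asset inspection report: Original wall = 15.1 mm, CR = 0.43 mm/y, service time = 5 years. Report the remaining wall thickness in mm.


Remaining wall = original − CR × time
t = 15.1 − 0.43*5 = 15.1 − 2.15 = 12.95 mm

12.95 mm


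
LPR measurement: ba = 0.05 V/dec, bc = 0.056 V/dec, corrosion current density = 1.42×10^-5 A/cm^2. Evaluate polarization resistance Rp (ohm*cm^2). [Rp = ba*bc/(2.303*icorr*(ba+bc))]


Apply the Stern-Geary equation: Rp = ba*bc / (2.303*icorr*(ba+bc))
ba*bc = 0.05*0.056 = 0.0028
ba+bc = 0.106; 2.303*icorr*(ba+bc) = 2.303*1.42×10^-5*0.106 = 3.4664756×10^-6
Rp = 0.0028 / 3.4664756×10^-6 = 807.74 ohm*cm^2

807.74 ohm*cm^2


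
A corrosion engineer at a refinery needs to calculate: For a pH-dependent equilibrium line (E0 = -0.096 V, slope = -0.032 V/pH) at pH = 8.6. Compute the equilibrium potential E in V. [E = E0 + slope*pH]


Apply the Pourbaix line equation: E = E0 + slope*pH
E = -0.096 + (-0.032)*8.6 = -0.096 + (-0.2752) = -0.3712 V
Rounded to 3 decimal places: E = -0.371 V

-0.371 V


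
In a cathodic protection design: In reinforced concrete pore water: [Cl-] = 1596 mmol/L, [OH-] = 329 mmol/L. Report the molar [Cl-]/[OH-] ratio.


Threshold parameter = [Cl-] / [OH-] (molar basis; both in mmol/L, so units cancel)
Ratio = 1596 / 329 = 4.85

4.85


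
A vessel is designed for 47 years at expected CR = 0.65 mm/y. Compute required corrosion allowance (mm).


Corrosion allowance = CR × design life
CA = 0.65 * 47 = 30.55 mm

30.55 mm


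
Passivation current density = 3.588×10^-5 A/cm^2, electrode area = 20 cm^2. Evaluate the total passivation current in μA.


I = i_pass * A, then convert A → μA (×10^6)
I = 3.588×10^-5 * 20 * 10^6 = 717.6 μA

717.6 μA


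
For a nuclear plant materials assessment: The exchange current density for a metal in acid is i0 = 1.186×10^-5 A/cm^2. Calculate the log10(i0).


i0 = 1.186×10^-5 A/cm^2
log10(i0) = -4.926

-4.926


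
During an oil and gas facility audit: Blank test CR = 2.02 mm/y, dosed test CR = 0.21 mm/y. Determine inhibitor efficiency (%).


Apply the inhibitor-efficiency definition: IE = (CR_blank − CR_inh)/CR_blank × 100
IE = (2.02 − 0.21) / 2.02 × 100
IE = 1.81 / 2.02 × 100 = 89.6 %

89.6 %


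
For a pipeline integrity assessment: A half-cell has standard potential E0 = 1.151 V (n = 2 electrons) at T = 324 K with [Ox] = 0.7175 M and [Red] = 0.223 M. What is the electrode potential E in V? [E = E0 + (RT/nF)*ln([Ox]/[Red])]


Apply the Nernst equation: E = E0 + (RT/nF)*ln([Ox]/[Red])
Step 1: RT/nF = 8.314*324/(2*96485) = 0.01395935 V
Step 2: [Ox]/[Red] = 0.7175/0.223 = 3.217489
Step 3: ln(3.217489) = 1.168601
Step 4: correction = 0.01395935 * 1.168601 = 0.016 V
E = 1.151 + 0.016 = 1.167 V

1.167 V


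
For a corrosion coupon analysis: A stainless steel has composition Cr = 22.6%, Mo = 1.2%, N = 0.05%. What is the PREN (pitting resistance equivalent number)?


Apply the PREN formula: PREN = Cr + 3.3*Mo + 16*N
PREN = 22.6 + 3.3*1.2 + 16*0.05
PREN = 22.6 + 3.96 + 0.8 = 27.36

27.36


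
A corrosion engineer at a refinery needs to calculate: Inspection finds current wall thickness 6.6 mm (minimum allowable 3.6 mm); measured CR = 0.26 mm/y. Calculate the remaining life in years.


Apply the remaining-life relation: RL = (t_current − t_min) / CR
RL = (6.6 − 3.6) / 0.26 = 3.0 / 0.26 = 11.5 years

11.5 years


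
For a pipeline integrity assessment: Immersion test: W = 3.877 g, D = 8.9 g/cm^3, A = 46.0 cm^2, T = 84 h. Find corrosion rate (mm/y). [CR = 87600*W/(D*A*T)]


Apply the mm/y weight-loss relation: CR = 87600 * W / (D * A * T)
Numerator: 87600 * 3.877 = 339625.2
Denominator: 8.9 * 46.0 * 84 = 34389.6
CR = 339625.2 / 34389.6 = 9.87581 mm/y

9.87581 mm/y


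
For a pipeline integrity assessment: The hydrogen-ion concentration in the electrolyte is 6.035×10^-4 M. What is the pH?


pH = −log10[H+]
pH = −log10(6.035×10^-4) = 3.22

3.22


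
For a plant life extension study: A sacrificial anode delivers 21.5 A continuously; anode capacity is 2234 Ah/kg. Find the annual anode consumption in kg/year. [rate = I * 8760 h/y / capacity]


Annual consumption = current * hours per year / capacity
Rate = 21.5 * 8760 / 2234 = 84.3 kg/year

84.3 kg/year


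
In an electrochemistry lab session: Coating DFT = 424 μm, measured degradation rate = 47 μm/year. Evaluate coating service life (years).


Service life = thickness / degradation rate
Life = 424 / 47 = 9.0 years

9.0 years


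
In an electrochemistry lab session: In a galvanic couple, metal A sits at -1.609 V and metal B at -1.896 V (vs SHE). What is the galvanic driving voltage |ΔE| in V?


Driving voltage is the absolute potential difference.
|ΔE| = |-1.609 − (-1.896)| = 0.287 V

0.287 V


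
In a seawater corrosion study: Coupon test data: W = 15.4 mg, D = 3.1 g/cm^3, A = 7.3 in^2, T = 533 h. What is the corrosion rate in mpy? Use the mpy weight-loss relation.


Apply the mpy weight-loss relation: CR = 534 * W / (D * A * T)
Numerator: 534 * 15.4 = 8223.6
Denominator: 3.1 * 7.3 * 533 = 12061.79
CR = 8223.6 / 12061.79 = 0.6818 mpy

0.6818 mpy


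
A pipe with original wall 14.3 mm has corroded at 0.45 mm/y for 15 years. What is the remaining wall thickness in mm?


Remaining wall = original − CR × time
t = 14.3 − 0.45*15 = 14.3 − 6.75 = 7.55 mm

7.55 mm


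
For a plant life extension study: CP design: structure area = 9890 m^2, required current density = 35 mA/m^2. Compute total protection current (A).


I = area * current density, then convert mA → A (÷1000)
I = 9890 * 35 / 1000 = 346.15 A

346.15 A


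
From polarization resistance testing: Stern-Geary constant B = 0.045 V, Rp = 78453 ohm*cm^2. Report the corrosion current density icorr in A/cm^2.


Apply the Stern-Geary relation: icorr = B / Rp
icorr = 0.045 / 78453 = 5.736×10^-7 A/cm^2

5.736×10^-7 A/cm^2


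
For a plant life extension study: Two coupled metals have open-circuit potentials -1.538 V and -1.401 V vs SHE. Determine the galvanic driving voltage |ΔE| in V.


Driving voltage is the absolute potential difference.
|ΔE| = |-1.538 − (-1.401)| = 0.137 V

0.137 V


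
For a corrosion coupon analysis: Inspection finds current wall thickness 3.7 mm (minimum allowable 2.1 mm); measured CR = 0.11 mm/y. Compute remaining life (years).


Apply the remaining-life relation: RL = (t_current − t_min) / CR
RL = (3.7 − 2.1) / 0.11 = 1.6 / 0.11 = 14.5 years

14.5 years


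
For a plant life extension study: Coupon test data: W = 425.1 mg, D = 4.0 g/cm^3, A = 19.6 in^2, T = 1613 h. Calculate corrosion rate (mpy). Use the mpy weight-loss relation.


Apply the mpy weight-loss relation: CR = 534 * W / (D * A * T)
Numerator: 534 * 425.1 = 227003.4
Denominator: 4.0 * 19.6 * 1613 = 126459.2
CR = 227003.4 / 126459.2 = 1.79507 mpy

1.79507 mpy


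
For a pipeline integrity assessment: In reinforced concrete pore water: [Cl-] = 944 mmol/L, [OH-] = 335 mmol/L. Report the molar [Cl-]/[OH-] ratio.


Threshold parameter = [Cl-] / [OH-] (molar basis; both in mmol/L, so units cancel)
Ratio = 944 / 335 = 2.82

2.82


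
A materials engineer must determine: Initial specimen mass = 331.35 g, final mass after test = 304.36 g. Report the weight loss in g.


Weight loss = initial − final
WL = 331.35 − 304.36 = 26.99 g

26.99 g


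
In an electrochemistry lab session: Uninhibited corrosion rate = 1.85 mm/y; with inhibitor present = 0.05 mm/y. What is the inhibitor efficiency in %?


Apply the inhibitor-efficiency definition: IE = (CR_blank − CR_inh)/CR_blank × 100
IE = (1.85 − 0.05) / 1.85 × 100
IE = 1.8 / 1.85 × 100 = 97.3 %

97.3 %


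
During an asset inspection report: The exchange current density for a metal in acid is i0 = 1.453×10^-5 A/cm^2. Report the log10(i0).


i0 = 1.453×10^-5 A/cm^2
log10(i0) = -4.838

-4.838


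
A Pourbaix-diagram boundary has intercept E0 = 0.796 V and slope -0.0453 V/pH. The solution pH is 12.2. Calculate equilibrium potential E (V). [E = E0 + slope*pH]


Apply the Pourbaix line equation: E = E0 + slope*pH
E = 0.796 + (-0.0453)*12.2 = 0.796 + (-0.55266) = 0.24334 V
Rounded to 4 decimal places: E = 0.2433 V

0.2433 V


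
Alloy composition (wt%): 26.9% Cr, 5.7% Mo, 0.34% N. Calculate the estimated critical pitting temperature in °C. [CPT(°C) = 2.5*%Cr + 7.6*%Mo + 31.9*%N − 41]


Apply the ASTM G48 empirical CPT estimate: CPT(°C) = 2.5*%Cr + 7.6*%Mo + 31.9*%N − 41
2.5*26.9 = 67.25; 7.6*5.7 = 43.32; 31.9*0.34 = 10.846
CPT = 67.25 + 43.32 + 10.846 − 41 = 80.416 °C
Rounded to 0.1 °C: CPT ≈ 80.4 °C

80.4 °C


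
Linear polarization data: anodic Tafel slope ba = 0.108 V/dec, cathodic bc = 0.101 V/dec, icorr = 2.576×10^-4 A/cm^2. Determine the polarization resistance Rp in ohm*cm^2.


Apply the Stern-Geary equation: Rp = ba*bc / (2.303*icorr*(ba+bc))
ba*bc = 0.108*0.101 = 0.010908
ba+bc = 0.209; 2.303*icorr*(ba+bc) = 2.303*2.576×10^-4*0.209 = 1.2398984×10^-4
Rp = 0.010908 / 1.2398984×10^-4 = 88.0 ohm*cm^2

88.0 ohm*cm^2


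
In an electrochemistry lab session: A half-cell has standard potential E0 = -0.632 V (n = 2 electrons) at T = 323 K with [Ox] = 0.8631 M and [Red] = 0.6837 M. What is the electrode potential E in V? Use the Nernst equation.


Apply the Nernst equation: E = E0 + (RT/nF)*ln([Ox]/[Red])
Step 1: RT/nF = 8.314*323/(2*96485) = 0.01391627 V
Step 2: [Ox]/[Red] = 0.8631/0.6837 = 1.262396
Step 3: ln(1.262396) = 0.233012
Step 4: correction = 0.01391627 * 0.233012 = 0.0032 V
E = -0.632 + 0.0032 = -0.6288 V

-0.6288 V


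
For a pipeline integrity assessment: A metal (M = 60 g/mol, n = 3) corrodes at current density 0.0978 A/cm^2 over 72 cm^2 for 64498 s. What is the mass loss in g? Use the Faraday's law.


Apply Faraday's law: m = i*A*t*M / (n*F)
Total charge passed Q = i*A*t = 0.0978*72*64498 = 454169.1168 C
m = Q*M/(n*F) = 454169.1168*60/(3*96485) = 94.143 g

94.143 g


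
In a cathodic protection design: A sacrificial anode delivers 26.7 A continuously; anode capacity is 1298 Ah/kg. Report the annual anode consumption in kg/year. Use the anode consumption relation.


Annual consumption = current * hours per year / capacity
Rate = 26.7 * 8760 / 1298 = 180.2 kg/year

180.2 kg/year


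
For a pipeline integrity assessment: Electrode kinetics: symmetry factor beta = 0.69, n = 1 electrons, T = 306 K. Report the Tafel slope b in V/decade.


Apply the Tafel slope relation: b = 2.303*R*T/(beta*n*F)
Numerator: 2.303 * 8.314 * 306 = 5859.03
Denominator: 0.69 * 1 * 96485 = 66574.65
b = 5859.03 / 66574.65 = 0.088 V/decade

0.088 V/decade


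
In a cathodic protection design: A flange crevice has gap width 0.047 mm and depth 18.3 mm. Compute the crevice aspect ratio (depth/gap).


Aspect ratio = depth / gap
Ratio = 18.3 / 0.047 = 389.4

389.4


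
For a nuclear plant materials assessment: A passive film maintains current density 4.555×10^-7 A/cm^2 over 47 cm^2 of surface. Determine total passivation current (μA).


I = i_pass * A, then convert A → μA (×10^6)
I = 4.555×10^-7 * 47 * 10^6 = 21.41 μA

21.41 μA


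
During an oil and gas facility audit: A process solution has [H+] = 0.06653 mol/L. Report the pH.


pH = −log10[H+]
pH = −log10(0.06653) = 1.18

1.18


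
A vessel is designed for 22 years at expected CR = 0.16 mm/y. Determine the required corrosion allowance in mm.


Corrosion allowance = CR × design life
CA = 0.16 * 22 = 3.52 mm

3.52 mm


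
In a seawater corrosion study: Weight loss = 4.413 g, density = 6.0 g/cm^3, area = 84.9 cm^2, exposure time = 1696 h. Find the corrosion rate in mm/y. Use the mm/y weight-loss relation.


Apply the mm/y weight-loss relation: CR = 87600 * W / (D * A * T)
Numerator: 87600 * 4.413 = 386578.8
Denominator: 6.0 * 84.9 * 1696 = 863942.4
CR = 386578.8 / 863942.4 = 0.44746 mm/y

0.44746 mm/y


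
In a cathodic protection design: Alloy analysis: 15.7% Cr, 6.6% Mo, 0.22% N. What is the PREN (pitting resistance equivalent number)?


Apply the PREN formula: PREN = Cr + 3.3*Mo + 16*N
PREN = 15.7 + 3.3*6.6 + 16*0.22
PREN = 15.7 + 21.78 + 3.52 = 41.0

41.0


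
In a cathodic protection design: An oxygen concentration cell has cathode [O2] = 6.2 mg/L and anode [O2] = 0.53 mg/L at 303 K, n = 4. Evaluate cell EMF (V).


Apply the Nernst concentration-cell relation: E = (RT/nF)*ln(C_cathode/C_anode)
RT/nF = 8.314*303/(4*96485) = 0.00652729 V
ln(6.2/0.53) = 2.45943
E = 0.00652729 * 2.45943 = 0.01605 V

0.01605 V


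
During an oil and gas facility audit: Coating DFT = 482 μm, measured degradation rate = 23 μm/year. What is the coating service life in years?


Service life = thickness / degradation rate
Life = 482 / 23 = 21.0 years

21.0 years


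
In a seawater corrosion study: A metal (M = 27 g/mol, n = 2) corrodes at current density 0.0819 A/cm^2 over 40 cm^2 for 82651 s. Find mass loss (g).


Apply Faraday's law: m = i*A*t*M / (n*F)
Total charge passed Q = i*A*t = 0.0819*40*82651 = 270764.676 C
m = Q*M/(n*F) = 270764.676*27/(2*96485) = 37.8849 g

37.8849 g


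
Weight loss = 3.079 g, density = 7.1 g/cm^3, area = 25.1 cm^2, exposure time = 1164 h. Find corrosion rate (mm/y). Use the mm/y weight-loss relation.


Apply the mm/y weight-loss relation: CR = 87600 * W / (D * A * T)
Numerator: 87600 * 3.079 = 269720.4
Denominator: 7.1 * 25.1 * 1164 = 207436.44
CR = 269720.4 / 207436.44 = 1.300256 mm/y

1.300256 mm/y


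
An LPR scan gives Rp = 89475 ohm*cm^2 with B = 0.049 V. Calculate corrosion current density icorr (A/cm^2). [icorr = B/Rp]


Apply the Stern-Geary relation: icorr = B / Rp
icorr = 0.049 / 89475 = 5.476×10^-7 A/cm^2

5.476×10^-7 A/cm^2


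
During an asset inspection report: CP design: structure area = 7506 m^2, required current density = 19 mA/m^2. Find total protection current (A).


I = area * current density, then convert mA → A (÷1000)
I = 7506 * 19 / 1000 = 142.61 A

142.61 A


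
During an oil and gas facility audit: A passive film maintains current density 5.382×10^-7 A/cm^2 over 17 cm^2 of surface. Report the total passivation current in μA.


I = i_pass * A, then convert A → μA (×10^6)
I = 5.382×10^-7 * 17 * 10^6 = 9.15 μA

9.15 μA


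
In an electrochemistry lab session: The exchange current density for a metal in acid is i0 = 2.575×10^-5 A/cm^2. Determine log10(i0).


i0 = 2.575×10^-5 A/cm^2
log10(i0) = -4.589

-4.589


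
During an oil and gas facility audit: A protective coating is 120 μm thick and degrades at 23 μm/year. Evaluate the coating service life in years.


Service life = thickness / degradation rate
Life = 120 / 23 = 5.2 years

5.2 years


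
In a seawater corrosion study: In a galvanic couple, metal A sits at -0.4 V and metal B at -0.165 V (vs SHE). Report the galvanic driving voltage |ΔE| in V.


Driving voltage is the absolute potential difference.
|ΔE| = |-0.4 − (-0.165)| = 0.235 V

0.235 V


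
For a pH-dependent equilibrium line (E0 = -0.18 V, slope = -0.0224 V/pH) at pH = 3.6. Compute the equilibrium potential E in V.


Apply the Pourbaix line equation: E = E0 + slope*pH
E = -0.18 + (-0.0224)*3.6 = -0.18 + (-0.08064) = -0.26064 V
Rounded to 3 decimal places: E = -0.261 V

-0.261 V


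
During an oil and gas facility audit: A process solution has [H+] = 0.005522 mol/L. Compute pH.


pH = −log10[H+]
pH = −log10(0.005522) = 2.26

2.26


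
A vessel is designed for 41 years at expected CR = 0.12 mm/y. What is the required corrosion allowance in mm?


Corrosion allowance = CR × design life
CA = 0.12 * 41 = 4.92 mm

4.92 mm


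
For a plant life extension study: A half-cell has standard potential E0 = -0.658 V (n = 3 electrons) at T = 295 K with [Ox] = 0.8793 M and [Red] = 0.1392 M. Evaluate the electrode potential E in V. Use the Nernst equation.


Apply the Nernst equation: E = E0 + (RT/nF)*ln([Ox]/[Red])
Step 1: RT/nF = 8.314*295/(3*96485) = 0.00847327 V
Step 2: [Ox]/[Red] = 0.8793/0.1392 = 6.31681
Step 3: ln(6.31681) = 1.843214
Step 4: correction = 0.00847327 * 1.843214 = 0.016 V
E = -0.658 + 0.016 = -0.642 V

-0.642 V


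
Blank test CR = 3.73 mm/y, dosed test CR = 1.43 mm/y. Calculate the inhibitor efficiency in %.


Apply the inhibitor-efficiency definition: IE = (CR_blank − CR_inh)/CR_blank × 100
IE = (3.73 − 1.43) / 3.73 × 100
IE = 2.3 / 3.73 × 100 = 61.7 %

61.7 %


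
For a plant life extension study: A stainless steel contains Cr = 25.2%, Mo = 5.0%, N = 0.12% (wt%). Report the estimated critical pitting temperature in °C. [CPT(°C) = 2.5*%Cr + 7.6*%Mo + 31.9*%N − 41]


Apply the ASTM G48 empirical CPT estimate: CPT(°C) = 2.5*%Cr + 7.6*%Mo + 31.9*%N − 41
2.5*25.2 = 63; 7.6*5.0 = 38; 31.9*0.12 = 3.828
CPT = 63 + 38 + 3.828 − 41 = 63.828 °C
Rounded to 0.1 °C: CPT ≈ 63.8 °C

63.8 °C


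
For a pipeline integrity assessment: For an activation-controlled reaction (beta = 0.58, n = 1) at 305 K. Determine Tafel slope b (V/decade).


Apply the Tafel slope relation: b = 2.303*R*T/(beta*n*F)
Numerator: 2.303 * 8.314 * 305 = 5839.88
Denominator: 0.58 * 1 * 96485 = 55961.3
b = 5839.88 / 55961.3 = 0.1044 V/decade

0.1044 V/decade


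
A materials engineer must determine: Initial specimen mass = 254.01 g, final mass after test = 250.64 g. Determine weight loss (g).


Weight loss = initial − final
WL = 254.01 − 250.64 = 3.37 g

3.37 g


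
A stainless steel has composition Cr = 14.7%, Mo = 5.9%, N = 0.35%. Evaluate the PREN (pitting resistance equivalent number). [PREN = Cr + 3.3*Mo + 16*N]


Apply the PREN formula: PREN = Cr + 3.3*Mo + 16*N
PREN = 14.7 + 3.3*5.9 + 16*0.35
PREN = 14.7 + 19.47 + 5.6 = 39.77

39.77


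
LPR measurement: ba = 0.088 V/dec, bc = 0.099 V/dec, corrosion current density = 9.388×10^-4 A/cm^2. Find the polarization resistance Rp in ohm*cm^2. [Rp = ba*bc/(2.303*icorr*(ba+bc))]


Apply the Stern-Geary equation: Rp = ba*bc / (2.303*icorr*(ba+bc))
ba*bc = 0.088*0.099 = 0.008712
ba+bc = 0.187; 2.303*icorr*(ba+bc) = 2.303*9.388×10^-4*0.187 = 4.0430455×10^-4
Rp = 0.008712 / 4.0430455×10^-4 = 21.5 ohm*cm^2

21.5 ohm*cm^2


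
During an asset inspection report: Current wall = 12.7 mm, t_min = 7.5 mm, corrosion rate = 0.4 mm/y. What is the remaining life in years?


Apply the remaining-life relation: RL = (t_current − t_min) / CR
RL = (12.7 − 7.5) / 0.4 = 5.2 / 0.4 = 13.0 years

13.0 years


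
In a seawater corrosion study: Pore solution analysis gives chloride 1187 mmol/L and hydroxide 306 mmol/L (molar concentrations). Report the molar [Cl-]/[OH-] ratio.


Threshold parameter = [Cl-] / [OH-] (molar basis; both in mmol/L, so units cancel)
Ratio = 1187 / 306 = 3.88

3.88


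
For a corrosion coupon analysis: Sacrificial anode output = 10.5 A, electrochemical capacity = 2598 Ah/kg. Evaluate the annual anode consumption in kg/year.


Annual consumption = current * hours per year / capacity
Rate = 10.5 * 8760 / 2598 = 35.4 kg/year

35.4 kg/year


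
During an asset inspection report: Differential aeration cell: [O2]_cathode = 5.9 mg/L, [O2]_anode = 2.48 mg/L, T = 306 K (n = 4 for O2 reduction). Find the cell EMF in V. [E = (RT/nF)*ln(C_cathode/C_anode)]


Apply the Nernst concentration-cell relation: E = (RT/nF)*ln(C_cathode/C_anode)
RT/nF = 8.314*306/(4*96485) = 0.00659192 V
ln(5.9/2.48) = 0.86669
E = 0.00659192 * 0.86669 = 0.00571 V

0.00571 V


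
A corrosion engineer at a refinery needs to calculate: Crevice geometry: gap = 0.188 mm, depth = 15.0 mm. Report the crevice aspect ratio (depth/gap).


Aspect ratio = depth / gap
Ratio = 15.0 / 0.188 = 79.8

79.8


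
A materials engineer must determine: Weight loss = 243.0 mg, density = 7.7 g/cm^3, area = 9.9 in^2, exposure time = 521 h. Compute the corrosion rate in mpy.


Apply the mpy weight-loss relation: CR = 534 * W / (D * A * T)
Numerator: 534 * 243.0 = 129762.0
Denominator: 7.7 * 9.9 * 521 = 39715.83
CR = 129762.0 / 39715.83 = 3.267 mpy

3.267 mpy


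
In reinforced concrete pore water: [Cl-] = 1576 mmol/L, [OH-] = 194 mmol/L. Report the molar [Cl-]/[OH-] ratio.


Threshold parameter = [Cl-] / [OH-] (molar basis; both in mmol/L, so units cancel)
Ratio = 1576 / 194 = 8.12

8.12


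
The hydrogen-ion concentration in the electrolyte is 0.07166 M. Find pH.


pH = −log10[H+]
pH = −log10(0.07166) = 1.14

1.14


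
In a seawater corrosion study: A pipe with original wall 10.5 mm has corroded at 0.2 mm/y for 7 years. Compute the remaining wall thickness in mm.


Remaining wall = original − CR × time
t = 10.5 − 0.2*7 = 10.5 − 1.4 = 9.1 mm

9.1 mm


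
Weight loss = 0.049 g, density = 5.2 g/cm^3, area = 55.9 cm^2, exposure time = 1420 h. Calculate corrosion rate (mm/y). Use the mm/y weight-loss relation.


Apply the mm/y weight-loss relation: CR = 87600 * W / (D * A * T)
Numerator: 87600 * 0.049 = 4292.4
Denominator: 5.2 * 55.9 * 1420 = 412765.6
CR = 4292.4 / 412765.6 = 0.010399 mm/y

0.010399 mm/y


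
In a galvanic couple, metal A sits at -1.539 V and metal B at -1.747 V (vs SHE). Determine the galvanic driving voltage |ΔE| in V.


Driving voltage is the absolute potential difference.
|ΔE| = |-1.539 − (-1.747)| = 0.208 V

0.208 V


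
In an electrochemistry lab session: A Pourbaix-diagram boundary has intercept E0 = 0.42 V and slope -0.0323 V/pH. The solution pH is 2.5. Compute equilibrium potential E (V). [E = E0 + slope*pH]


Apply the Pourbaix line equation: E = E0 + slope*pH
E = 0.42 + (-0.0323)*2.5 = 0.42 + (-0.08075) = 0.33925 V
Rounded to 3 decimal places: E = 0.339 V

0.339 V


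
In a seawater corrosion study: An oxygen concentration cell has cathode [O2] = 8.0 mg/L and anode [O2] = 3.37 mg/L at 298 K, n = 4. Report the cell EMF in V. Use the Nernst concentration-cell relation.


Apply the Nernst concentration-cell relation: E = (RT/nF)*ln(C_cathode/C_anode)
RT/nF = 8.314*298/(4*96485) = 0.00641958 V
ln(8.0/3.37) = 0.86453
E = 0.00641958 * 0.86453 = 0.00555 V

0.00555 V


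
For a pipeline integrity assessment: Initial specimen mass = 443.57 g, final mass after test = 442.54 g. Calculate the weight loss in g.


Weight loss = initial − final
WL = 443.57 − 442.54 = 1.03 g

1.03 g


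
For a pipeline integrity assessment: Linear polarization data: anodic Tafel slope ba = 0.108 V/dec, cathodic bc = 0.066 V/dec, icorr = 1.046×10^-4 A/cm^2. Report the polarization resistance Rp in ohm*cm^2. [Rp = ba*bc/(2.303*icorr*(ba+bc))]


Apply the Stern-Geary equation: Rp = ba*bc / (2.303*icorr*(ba+bc))
ba*bc = 0.108*0.066 = 0.007128
ba+bc = 0.174; 2.303*icorr*(ba+bc) = 2.303*1.046×10^-4*0.174 = 4.1915521×10^-5
Rp = 0.007128 / 4.1915521×10^-5 = 170.1 ohm*cm^2

170.1 ohm*cm^2


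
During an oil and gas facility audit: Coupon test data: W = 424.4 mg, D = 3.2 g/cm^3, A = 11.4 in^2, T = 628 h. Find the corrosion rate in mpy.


Apply the mpy weight-loss relation: CR = 534 * W / (D * A * T)
Numerator: 534 * 424.4 = 226629.6
Denominator: 3.2 * 11.4 * 628 = 22909.44
CR = 226629.6 / 22909.44 = 9.892 mpy

9.892 mpy


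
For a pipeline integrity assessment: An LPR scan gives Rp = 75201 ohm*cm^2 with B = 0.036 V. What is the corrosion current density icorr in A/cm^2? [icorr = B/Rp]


Apply the Stern-Geary relation: icorr = B / Rp
icorr = 0.036 / 75201 = 4.787×10^-7 A/cm^2

4.787×10^-7 A/cm^2


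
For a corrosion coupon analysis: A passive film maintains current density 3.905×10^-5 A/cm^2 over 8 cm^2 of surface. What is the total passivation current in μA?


I = i_pass * A, then convert A → μA (×10^6)
I = 3.905×10^-5 * 8 * 10^6 = 312.4 μA

312.4 μA


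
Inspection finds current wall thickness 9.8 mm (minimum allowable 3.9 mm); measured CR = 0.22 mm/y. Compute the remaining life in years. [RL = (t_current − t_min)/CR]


Apply the remaining-life relation: RL = (t_current − t_min) / CR
RL = (9.8 − 3.9) / 0.22 = 5.9 / 0.22 = 26.8 years

26.8 years


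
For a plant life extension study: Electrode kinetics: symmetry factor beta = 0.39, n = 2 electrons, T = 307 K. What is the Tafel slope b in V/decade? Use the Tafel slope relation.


Apply the Tafel slope relation: b = 2.303*R*T/(beta*n*F)
Numerator: 2.303 * 8.314 * 307 = 5878.17
Denominator: 0.39 * 2 * 96485 = 75258.3
b = 5878.17 / 75258.3 = 0.0781 V/decade

0.0781 V/decade


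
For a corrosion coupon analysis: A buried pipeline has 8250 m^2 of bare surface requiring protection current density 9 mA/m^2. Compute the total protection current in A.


I = area * current density, then convert mA → A (÷1000)
I = 8250 * 9 / 1000 = 74.25 A

74.25 A


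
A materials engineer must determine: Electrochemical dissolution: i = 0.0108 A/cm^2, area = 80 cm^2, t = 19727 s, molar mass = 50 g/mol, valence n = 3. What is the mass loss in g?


Apply Faraday's law: m = i*A*t*M / (n*F)
Total charge passed Q = i*A*t = 0.0108*80*19727 = 17044.128 C
m = Q*M/(n*F) = 17044.128*50/(3*96485) = 2.94418 g

2.94418 g


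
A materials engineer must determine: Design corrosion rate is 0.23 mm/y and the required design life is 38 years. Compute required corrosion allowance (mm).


Corrosion allowance = CR × design life
CA = 0.23 * 38 = 8.74 mm

8.74 mm


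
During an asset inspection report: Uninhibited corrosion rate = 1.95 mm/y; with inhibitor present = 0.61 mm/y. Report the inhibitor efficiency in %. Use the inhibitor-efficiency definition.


Apply the inhibitor-efficiency definition: IE = (CR_blank − CR_inh)/CR_blank × 100
IE = (1.95 − 0.61) / 1.95 × 100
IE = 1.34 / 1.95 × 100 = 68.7 %

68.7 %


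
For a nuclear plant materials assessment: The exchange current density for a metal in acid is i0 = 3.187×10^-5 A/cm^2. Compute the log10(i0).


i0 = 3.187×10^-5 A/cm^2
log10(i0) = -4.497

-4.497


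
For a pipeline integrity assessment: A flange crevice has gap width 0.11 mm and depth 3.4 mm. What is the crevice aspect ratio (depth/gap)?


Aspect ratio = depth / gap
Ratio = 3.4 / 0.11 = 30.9

30.9


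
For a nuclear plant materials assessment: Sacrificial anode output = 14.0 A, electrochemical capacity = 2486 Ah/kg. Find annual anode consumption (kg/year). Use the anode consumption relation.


Annual consumption = current * hours per year / capacity
Rate = 14.0 * 8760 / 2486 = 49.3 kg/year

49.3 kg/year


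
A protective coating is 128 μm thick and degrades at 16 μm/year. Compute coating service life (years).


Service life = thickness / degradation rate
Life = 128 / 16 = 8.0 years

8.0 years


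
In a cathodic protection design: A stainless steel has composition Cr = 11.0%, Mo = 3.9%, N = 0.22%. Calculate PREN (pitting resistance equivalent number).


Apply the PREN formula: PREN = Cr + 3.3*Mo + 16*N
PREN = 11.0 + 3.3*3.9 + 16*0.22
PREN = 11.0 + 12.87 + 3.52 = 27.39

27.39


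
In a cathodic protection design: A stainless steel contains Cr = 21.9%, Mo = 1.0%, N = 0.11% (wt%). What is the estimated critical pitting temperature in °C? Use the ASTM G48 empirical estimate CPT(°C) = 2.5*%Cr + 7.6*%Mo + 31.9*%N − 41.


Apply the ASTM G48 empirical CPT estimate: CPT(°C) = 2.5*%Cr + 7.6*%Mo + 31.9*%N − 41
2.5*21.9 = 54.75; 7.6*1.0 = 7.6; 31.9*0.11 = 3.509
CPT = 54.75 + 7.6 + 3.509 − 41 = 24.859 °C
Rounded to 0.1 °C: CPT ≈ 24.9 °C

24.9 °C


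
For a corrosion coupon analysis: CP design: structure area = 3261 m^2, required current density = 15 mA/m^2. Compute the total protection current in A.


I = area * current density, then convert mA → A (÷1000)
I = 3261 * 15 / 1000 = 48.92 A

48.92 A


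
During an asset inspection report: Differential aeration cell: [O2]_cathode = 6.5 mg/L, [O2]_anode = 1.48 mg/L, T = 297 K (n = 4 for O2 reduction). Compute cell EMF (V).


Apply the Nernst concentration-cell relation: E = (RT/nF)*ln(C_cathode/C_anode)
RT/nF = 8.314*297/(4*96485) = 0.00639804 V
ln(6.5/1.48) = 1.47976
E = 0.00639804 * 1.47976 = 0.00947 V

0.00947 V


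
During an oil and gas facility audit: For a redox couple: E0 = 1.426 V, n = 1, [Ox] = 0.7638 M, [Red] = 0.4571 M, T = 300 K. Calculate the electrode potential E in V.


Apply the Nernst equation: E = E0 + (RT/nF)*ln([Ox]/[Red])
Step 1: RT/nF = 8.314*300/(1*96485) = 0.02585065 V
Step 2: [Ox]/[Red] = 0.7638/0.4571 = 1.670969
Step 3: ln(1.670969) = 0.513404
Step 4: correction = 0.02585065 * 0.513404 = 0.013 V
E = 1.426 + 0.013 = 1.439 V

1.439 V


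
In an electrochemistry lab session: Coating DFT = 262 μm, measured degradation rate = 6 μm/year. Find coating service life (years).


Service life = thickness / degradation rate
Life = 262 / 6 = 43.7 years

43.7 years


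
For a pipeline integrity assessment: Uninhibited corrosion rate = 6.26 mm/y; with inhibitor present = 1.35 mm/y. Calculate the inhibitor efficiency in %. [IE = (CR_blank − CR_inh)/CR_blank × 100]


Apply the inhibitor-efficiency definition: IE = (CR_blank − CR_inh)/CR_blank × 100
IE = (6.26 − 1.35) / 6.26 × 100
IE = 4.91 / 6.26 × 100 = 78.4 %

78.4 %


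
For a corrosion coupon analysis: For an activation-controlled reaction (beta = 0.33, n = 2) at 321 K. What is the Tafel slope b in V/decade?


Apply the Tafel slope relation: b = 2.303*R*T/(beta*n*F)
Numerator: 2.303 * 8.314 * 321 = 6146.23
Denominator: 0.33 * 2 * 96485 = 63680.1
b = 6146.23 / 63680.1 = 0.0965 V/decade

0.0965 V/decade


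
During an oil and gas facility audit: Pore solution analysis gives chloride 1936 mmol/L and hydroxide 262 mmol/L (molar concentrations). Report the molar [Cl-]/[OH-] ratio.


Threshold parameter = [Cl-] / [OH-] (molar basis; both in mmol/L, so units cancel)
Ratio = 1936 / 262 = 7.39

7.39


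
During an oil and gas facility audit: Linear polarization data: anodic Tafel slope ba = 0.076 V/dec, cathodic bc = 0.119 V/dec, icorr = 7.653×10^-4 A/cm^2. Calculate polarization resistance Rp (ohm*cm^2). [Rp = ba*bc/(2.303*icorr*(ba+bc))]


Apply the Stern-Geary equation: Rp = ba*bc / (2.303*icorr*(ba+bc))
ba*bc = 0.076*0.119 = 0.009044
ba+bc = 0.195; 2.303*icorr*(ba+bc) = 2.303*7.653×10^-4*0.195 = 3.4368475×10^-4
Rp = 0.009044 / 3.4368475×10^-4 = 26.31 ohm*cm^2

26.31 ohm*cm^2


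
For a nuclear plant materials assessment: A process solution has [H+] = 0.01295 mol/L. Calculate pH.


pH = −log10[H+]
pH = −log10(0.01295) = 1.89

1.89


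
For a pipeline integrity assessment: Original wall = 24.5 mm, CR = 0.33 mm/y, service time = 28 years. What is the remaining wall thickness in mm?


Remaining wall = original − CR × time
t = 24.5 − 0.33*28 = 24.5 − 9.24 = 15.26 mm

15.26 mm


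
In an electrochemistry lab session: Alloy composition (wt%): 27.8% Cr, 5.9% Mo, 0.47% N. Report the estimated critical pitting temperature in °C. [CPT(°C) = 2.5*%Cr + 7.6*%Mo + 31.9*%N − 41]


Apply the ASTM G48 empirical CPT estimate: CPT(°C) = 2.5*%Cr + 7.6*%Mo + 31.9*%N − 41
2.5*27.8 = 69.5; 7.6*5.9 = 44.84; 31.9*0.47 = 14.993
CPT = 69.5 + 44.84 + 14.993 − 41 = 88.333 °C
Rounded to 0.1 °C: CPT ≈ 88.3 °C

88.3 °C


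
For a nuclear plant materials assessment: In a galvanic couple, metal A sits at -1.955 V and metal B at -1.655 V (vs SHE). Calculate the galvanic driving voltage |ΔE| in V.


Driving voltage is the absolute potential difference.
|ΔE| = |-1.955 − (-1.655)| = 0.3 V

0.3 V


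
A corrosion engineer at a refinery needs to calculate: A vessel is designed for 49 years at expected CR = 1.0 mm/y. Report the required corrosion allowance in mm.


Corrosion allowance = CR × design life
CA = 1.0 * 49 = 49.0 mm

49.0 mm


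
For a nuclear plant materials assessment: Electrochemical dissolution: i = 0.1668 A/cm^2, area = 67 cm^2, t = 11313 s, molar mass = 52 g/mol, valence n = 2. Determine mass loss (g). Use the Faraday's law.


Apply Faraday's law: m = i*A*t*M / (n*F)
Total charge passed Q = i*A*t = 0.1668*67*11313 = 126429.5628 C
m = Q*M/(n*F) = 126429.5628*52/(2*96485) = 34.06922 g

34.06922 g
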